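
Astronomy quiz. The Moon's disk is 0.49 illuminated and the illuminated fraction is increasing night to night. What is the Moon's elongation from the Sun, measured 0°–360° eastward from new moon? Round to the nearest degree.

89°

Invert f = (1 − cos θ)/2 to get cos θ = 1 − 2(0.49) = 0.020, hence θ₀ = arccos 0.020 = 88.9°.
Before full moon the principal value applies: θ = 88.9°.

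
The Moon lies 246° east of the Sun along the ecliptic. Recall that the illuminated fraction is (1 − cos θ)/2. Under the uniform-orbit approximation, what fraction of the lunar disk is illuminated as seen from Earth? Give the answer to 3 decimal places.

cos 246° = (-0.407), so f = (1 − (-0.407))/2 = 0.703.

0.703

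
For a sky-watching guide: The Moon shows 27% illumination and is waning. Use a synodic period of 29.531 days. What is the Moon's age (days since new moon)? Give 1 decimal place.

cos θ = 1 − 2f = 0.460, giving a principal value of 62.6°.
Waning ⇒ past full, so θ = 360° − 62.6° = 297.4°.
Age = 29.531 × 297.4°/360° ≈ 24.39 days.

24.4 days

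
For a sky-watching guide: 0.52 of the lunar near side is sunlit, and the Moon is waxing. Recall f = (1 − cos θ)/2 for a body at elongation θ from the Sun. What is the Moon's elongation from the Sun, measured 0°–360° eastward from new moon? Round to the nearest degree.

92°

From f = (1 − cos θ)/2: cos θ = 1 − 2×0.52 = -0.040; arccos → 92.3°.
The Moon is waxing (0°–180°), so θ = 92.3° directly.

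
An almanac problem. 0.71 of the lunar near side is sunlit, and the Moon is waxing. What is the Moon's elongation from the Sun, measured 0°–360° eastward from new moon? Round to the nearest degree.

115°

Invert f = (1 − cos θ)/2 to get cos θ = 1 − 2(0.71) = -0.420, hence θ₀ = arccos -0.420 = 114.8°.
The Moon is waxing (0°–180°), so θ = 114.8° directly.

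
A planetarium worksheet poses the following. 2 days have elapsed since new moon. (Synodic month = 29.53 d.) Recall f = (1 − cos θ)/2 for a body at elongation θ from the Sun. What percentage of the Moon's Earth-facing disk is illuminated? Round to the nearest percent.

4%

The Moon has covered 2/29.53 of its cycle, so θ ≈ 360° × 2/29.53 = 24.4°.
Illuminated fraction = (1 − cos 24.4°)/2 = (1 − 0.911)/2 ≈ 0.045, so 4%.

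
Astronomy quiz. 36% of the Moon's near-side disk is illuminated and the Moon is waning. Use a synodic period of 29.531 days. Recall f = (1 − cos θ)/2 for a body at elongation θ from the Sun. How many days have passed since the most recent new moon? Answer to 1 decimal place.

cos θ = 1 − 2f = 0.280, giving a principal value of 73.7°.
Since the Moon is past full (waning), take the reflex angle: θ = 360° − 73.7° = 286.3°.
That fraction of the synodic month is 286.3/360 × 29.531 d ≈ 23.48 d.

23.5 days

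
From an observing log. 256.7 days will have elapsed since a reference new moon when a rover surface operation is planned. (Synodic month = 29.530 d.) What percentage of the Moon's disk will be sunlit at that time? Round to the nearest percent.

68%

256.7/29.530 = 8.693 lunations, so 8 complete cycles and 20.46 d into the next.
The Moon has covered 20.46/29.530 of its cycle, so θ ≈ 360° × 20.46/29.530 = 249.4°.
Illuminated fraction = (1 − cos 249.4°)/2 = (1 − (-0.351))/2 ≈ 0.676, so 68%.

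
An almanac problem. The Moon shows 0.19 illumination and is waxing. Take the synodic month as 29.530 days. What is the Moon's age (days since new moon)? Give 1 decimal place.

From f = (1 − cos θ)/2: cos θ = 1 − 2×0.19 = 0.620; arccos → 51.7°.
The Moon is waxing (0°–180°), so θ = 51.7° directly.
At 360°/29.530 d per day, 51.7° corresponds to 4.24 days.

4.2 days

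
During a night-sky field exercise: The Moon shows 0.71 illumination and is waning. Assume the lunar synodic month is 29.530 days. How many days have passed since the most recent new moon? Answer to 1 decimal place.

From f = (1 − cos θ)/2: cos θ = 1 − 2×0.71 = -0.420; arccos → 114.8°.
Waning ⇒ past full, so θ = 360° − 114.8° = 245.2°.
Age = 29.530 × 245.2°/360° ≈ 20.11 days.

20.1 days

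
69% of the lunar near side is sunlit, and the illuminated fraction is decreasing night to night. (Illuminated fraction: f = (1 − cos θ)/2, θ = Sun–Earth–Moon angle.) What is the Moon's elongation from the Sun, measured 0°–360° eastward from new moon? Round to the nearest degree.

248°

Invert f = (1 − cos θ)/2 to get cos θ = 1 − 2(0.69) = -0.380, hence θ₀ = arccos -0.380 = 112.3°.
Waning ⇒ past full, so θ = 360° − 112.3° = 247.7°.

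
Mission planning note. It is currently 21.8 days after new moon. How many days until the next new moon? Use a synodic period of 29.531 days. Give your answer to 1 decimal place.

7.7 days

The next new moon completes the synodic month: 29.531 − 21.8 = 7.731 days.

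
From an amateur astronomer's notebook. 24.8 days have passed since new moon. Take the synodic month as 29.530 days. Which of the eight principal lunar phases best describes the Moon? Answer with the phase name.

waning crescent

At 24.8/29.530 of the cycle, θ ≈ 302° — the waning crescent range.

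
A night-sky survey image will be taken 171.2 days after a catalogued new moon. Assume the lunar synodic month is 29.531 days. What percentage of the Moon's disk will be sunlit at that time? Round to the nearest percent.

Reduce mod P: 171.2 − 5×29.531 = 23.54 d into the current lunation.
Phase angle: θ = 360°·(23.54 d)/(29.531 d) = 287.0°.
cos 287.0° = 0.293, so f = (1 − 0.293)/2 = 0.354, so 35%.

35%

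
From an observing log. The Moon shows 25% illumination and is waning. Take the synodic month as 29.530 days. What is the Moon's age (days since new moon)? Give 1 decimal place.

24.6 days

From f = (1 − cos θ)/2: cos θ = 1 − 2×0.25 = 0.500; arccos → 60.0°.
A waning Moon lies in 180°–360°, so θ = 360° − 60.0° = 300.0°.
That fraction of the synodic month is 300.0/360 × 29.530 d ≈ 24.61 d.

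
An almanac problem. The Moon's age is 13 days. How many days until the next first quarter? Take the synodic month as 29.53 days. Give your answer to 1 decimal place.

23.9 days

First quarter occurs at elongation 90°, i.e. at age 29.53 × 90/360 = 7.383 d.
This lunation's first quarter (7.383 d) has passed, so add one period: 36.913 − 13 = 23.913 days.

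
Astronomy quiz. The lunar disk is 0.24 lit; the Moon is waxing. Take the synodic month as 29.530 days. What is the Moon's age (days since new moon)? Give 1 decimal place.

Invert f = (1 − cos θ)/2 to get cos θ = 1 − 2(0.24) = 0.520, hence θ₀ = arccos 0.520 = 58.7°.
The Moon is waxing (0°–180°), so θ = 58.7° directly.
That fraction of the synodic month is 58.7/360 × 29.530 d ≈ 4.81 d.

4.8 days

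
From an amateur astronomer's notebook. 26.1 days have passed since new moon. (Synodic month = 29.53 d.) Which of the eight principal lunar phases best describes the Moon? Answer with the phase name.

θ ≈ 360° × 26.1/29.53 = 318°, which falls in the waning crescent sector.

waning crescent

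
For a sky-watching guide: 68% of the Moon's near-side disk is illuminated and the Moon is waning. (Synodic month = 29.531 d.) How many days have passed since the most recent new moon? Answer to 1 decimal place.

20.4 days

From f = (1 − cos θ)/2: cos θ = 1 − 2×0.68 = -0.360; arccos → 111.1°.
A waning Moon lies in 180°–360°, so θ = 360° − 111.1° = 248.9°.
That fraction of the synodic month is 248.9/360 × 29.531 d ≈ 20.42 d.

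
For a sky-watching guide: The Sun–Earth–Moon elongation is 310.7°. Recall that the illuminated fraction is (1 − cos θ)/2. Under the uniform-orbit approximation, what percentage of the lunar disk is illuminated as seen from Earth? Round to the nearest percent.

Half-versine of 310.7°: (1 − 0.652)/2 = 0.174, i.e. 17%.

17%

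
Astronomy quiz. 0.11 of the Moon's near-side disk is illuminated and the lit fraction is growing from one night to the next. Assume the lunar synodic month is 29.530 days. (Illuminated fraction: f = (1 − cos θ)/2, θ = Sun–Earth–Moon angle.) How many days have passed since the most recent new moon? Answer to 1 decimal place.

3.2 days

cos θ = 1 − 2f = 0.780, giving a principal value of 38.7°.
Waxing ⇒ before full, so θ = 38.7°.
Age = 29.530 × 38.7°/360° ≈ 3.18 days.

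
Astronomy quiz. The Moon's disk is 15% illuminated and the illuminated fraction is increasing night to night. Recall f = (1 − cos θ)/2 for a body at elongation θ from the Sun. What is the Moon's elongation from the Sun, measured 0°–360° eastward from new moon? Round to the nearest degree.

46°

From f = (1 − cos θ)/2: cos θ = 1 − 2×0.15 = 0.700; arccos → 45.6°.
The Moon is waxing (0°–180°), so θ = 45.6° directly.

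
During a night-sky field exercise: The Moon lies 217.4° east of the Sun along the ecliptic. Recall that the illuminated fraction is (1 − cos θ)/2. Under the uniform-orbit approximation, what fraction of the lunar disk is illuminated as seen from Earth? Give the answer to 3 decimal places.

cos 217.4° = (-0.794), so f = (1 − (-0.794))/2 = 0.897.

0.897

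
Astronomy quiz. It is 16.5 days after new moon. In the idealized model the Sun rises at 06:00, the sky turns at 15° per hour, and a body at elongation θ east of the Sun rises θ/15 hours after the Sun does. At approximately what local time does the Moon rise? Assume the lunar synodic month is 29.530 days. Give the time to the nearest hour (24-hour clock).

19:00

The Moon has covered 16.5/29.530 of its cycle, so θ ≈ 360° × 16.5/29.530 = 201.2°.
At 15° of sky rotation per hour, 201.2° corresponds to a 13.41 h lag.
06:00 + 13.41 h ≈ 19:25 → 19:00 to the nearest hour.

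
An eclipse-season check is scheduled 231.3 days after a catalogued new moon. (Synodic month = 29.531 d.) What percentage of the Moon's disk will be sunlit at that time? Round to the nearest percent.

25%

231.3/29.531 = 7.832 lunations, so 7 complete cycles and 24.58 d into the next.
Elongation θ = 360° × 24.58/29.531 ≈ 299.7°.
Illuminated fraction = (1 − cos 299.7°)/2 = (1 − 0.495)/2 ≈ 0.252, so 25%.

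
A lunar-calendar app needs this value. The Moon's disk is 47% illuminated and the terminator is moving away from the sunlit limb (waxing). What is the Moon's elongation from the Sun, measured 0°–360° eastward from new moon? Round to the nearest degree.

87°

From f = (1 − cos θ)/2: cos θ = 1 − 2×0.47 = 0.060; arccos → 86.6°.
Before full moon the principal value applies: θ = 86.6°.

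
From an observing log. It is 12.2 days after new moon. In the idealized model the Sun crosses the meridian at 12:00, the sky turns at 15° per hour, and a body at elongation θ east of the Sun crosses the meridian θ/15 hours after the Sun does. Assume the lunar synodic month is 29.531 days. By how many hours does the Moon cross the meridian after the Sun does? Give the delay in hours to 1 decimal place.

9.9 h

The Moon has covered 12.2/29.531 of its cycle, so θ ≈ 360° × 12.2/29.531 = 148.7°.
At 15° of sky rotation per hour, 148.7° corresponds to a 9.92 h lag.
So the Moon crosses the meridian 9.92 h after the Sun.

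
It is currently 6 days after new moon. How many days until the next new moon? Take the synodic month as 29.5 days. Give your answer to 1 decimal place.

The next new moon completes the synodic month: 29.5 − 6 = 23.500 days.

23.5 days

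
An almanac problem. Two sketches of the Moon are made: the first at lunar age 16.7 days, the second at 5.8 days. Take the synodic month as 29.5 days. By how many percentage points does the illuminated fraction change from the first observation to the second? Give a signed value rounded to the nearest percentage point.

-62 pp

θ₁ = 360° × 16.7/29.5 = 203.8°, f₁ = (1 − cos θ₁)/2 = 0.957.
θ₂ = 360° × 5.8/29.5 = 70.8°, f₂ = (1 − cos θ₂)/2 = 0.335.
Change = f₂ − f₁ = -0.622 → -62 percentage points.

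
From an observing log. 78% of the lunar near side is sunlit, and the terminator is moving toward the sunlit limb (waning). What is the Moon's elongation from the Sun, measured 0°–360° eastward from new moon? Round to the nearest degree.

236°

From f = (1 − cos θ)/2: cos θ = 1 − 2×0.78 = -0.560; arccos → 124.1°.
Since the Moon is past full (waning), take the reflex angle: θ = 360° − 124.1° = 235.9°.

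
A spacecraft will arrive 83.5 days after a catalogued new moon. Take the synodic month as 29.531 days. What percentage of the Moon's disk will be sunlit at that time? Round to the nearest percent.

27%

83.5/29.531 = 2.828 lunations, so 2 complete cycles and 24.44 d into the next.
Elongation θ = 360° × 24.44/29.531 ≈ 297.9°.
With cos θ = 0.468, the lit fraction is (1 − 0.468)/2 ≈ 0.266, so 27%.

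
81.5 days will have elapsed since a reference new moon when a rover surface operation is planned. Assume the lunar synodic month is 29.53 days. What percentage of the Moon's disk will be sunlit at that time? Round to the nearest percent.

81.5 d spans 2 complete synodic months (2 × 29.53 = 59.06 d) plus 22.44 d.
Phase angle: θ = 360°·(22.44 d)/(29.53 d) = 273.6°.
Illuminated fraction = (1 − cos 273.6°)/2 = (1 − 0.062)/2 ≈ 0.469, so 47%.

47%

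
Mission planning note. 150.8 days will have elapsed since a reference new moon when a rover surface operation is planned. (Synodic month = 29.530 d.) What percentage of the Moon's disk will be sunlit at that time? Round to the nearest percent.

150.8 d spans 5 complete synodic months (5 × 29.530 = 147.65 d) plus 3.15 d.
The Moon has covered 3.15/29.530 of its cycle, so θ ≈ 360° × 3.15/29.530 = 38.4°.
Illuminated fraction = (1 − cos 38.4°)/2 = (1 − 0.784)/2 ≈ 0.108, so 11%.

11%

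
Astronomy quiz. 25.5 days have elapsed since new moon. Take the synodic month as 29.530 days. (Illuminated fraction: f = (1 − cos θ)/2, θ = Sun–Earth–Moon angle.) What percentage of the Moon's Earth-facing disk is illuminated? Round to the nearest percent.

Phase angle: θ = 360°·(25.5 d)/(29.530 d) = 310.9°.
Illuminated fraction = (1 − cos 310.9°)/2 = (1 − 0.654)/2 ≈ 0.173, so 17%.

17%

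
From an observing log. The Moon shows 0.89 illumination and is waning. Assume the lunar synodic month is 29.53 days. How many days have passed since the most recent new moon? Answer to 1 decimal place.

17.9 days

Invert f = (1 − cos θ)/2 to get cos θ = 1 − 2(0.89) = -0.780, hence θ₀ = arccos -0.780 = 141.3°.
Waning ⇒ past full, so θ = 360° − 141.3° = 218.7°.
Age = 29.53 × 218.7°/360° ≈ 17.94 days.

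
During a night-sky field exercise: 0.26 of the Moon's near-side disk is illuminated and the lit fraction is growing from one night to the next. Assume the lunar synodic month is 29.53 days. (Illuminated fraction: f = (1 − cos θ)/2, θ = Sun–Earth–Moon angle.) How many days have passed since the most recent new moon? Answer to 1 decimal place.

5.0 days

From f = (1 − cos θ)/2: cos θ = 1 − 2×0.26 = 0.480; arccos → 61.3°.
Before full moon the principal value applies: θ = 61.3°.
Age = 29.53 × 61.3°/360° ≈ 5.03 days.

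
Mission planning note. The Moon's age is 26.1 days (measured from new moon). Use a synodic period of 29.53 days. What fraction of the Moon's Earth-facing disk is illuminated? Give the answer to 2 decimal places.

0.13

Phase angle: θ = 360°·(26.1 d)/(29.53 d) = 318.2°.
cos 318.2° = 0.745, so f = (1 − 0.745)/2 = 0.127.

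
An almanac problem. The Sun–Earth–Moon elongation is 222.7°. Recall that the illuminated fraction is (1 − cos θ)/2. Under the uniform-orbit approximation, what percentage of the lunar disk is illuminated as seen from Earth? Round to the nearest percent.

87%

cos 222.7° = (-0.735), so f = (1 − (-0.735))/2 = 0.867, i.e. 87%.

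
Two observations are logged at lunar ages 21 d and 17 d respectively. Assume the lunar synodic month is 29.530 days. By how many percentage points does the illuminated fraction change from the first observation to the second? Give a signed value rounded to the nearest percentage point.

+32 pp

First observation: θ = 360°·21/29.530 = 256.0°, so f = 0.621.
Second observation: θ = 207.2°, f = 0.945.
Δf = 0.945 − 0.621 = +0.324, i.e. +32 pp.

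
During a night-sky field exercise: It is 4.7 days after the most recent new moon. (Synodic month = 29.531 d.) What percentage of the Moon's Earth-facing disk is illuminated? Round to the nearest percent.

23%

The Moon has covered 4.7/29.531 of its cycle, so θ ≈ 360° × 4.7/29.531 = 57.3°.
Illuminated fraction = (1 − cos 57.3°)/2 = (1 − 0.540)/2 ≈ 0.230, so 23%.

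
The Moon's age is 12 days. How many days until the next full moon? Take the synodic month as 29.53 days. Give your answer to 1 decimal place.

2.8 days

Full moon is 0.5 of the way through the cycle: age 0.5 × 29.53 = 14.765 d.
So 2.765 days remain (14.765 − 12).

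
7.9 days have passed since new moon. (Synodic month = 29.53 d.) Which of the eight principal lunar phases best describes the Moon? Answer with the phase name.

θ ≈ 360° × 7.9/29.53 = 96°, which falls in the first quarter sector.

first quarter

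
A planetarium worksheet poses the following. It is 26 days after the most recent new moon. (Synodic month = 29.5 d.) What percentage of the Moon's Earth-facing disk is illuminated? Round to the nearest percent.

Phase angle: θ = 360°·(26 d)/(29.5 d) = 317.3°.
Illuminated fraction = (1 − cos 317.3°)/2 = (1 − 0.735)/2 ≈ 0.133, so 13%.

13%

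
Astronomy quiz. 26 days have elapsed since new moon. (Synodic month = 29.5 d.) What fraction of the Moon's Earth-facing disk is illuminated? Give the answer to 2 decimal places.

0.13

The Moon has covered 26/29.5 of its cycle, so θ ≈ 360° × 26/29.5 = 317.3°.
With cos θ = 0.735, the lit fraction is (1 − 0.735)/2 ≈ 0.133.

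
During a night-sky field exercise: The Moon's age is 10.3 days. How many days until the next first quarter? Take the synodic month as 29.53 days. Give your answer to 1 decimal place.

26.6 days

First quarter occurs at elongation 90°, i.e. at age 29.53 × 90/360 = 7.383 d.
Already past this cycle's first quarter; the next is at 7.383 + 29.53 = 36.913 d, so 36.913 − 10.3 = 26.613 days.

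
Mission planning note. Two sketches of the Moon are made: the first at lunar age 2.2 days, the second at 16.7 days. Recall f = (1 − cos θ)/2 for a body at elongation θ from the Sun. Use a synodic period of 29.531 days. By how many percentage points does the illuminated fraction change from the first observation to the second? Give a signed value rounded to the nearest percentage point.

+90 percentage points

θ₁ = 360° × 2.2/29.531 = 26.8°, f₁ = (1 − cos θ₁)/2 = 0.054.
θ₂ = 360° × 16.7/29.531 = 203.6°, f₂ = (1 − cos θ₂)/2 = 0.958.
Change = f₂ − f₁ = +0.904 → +90 percentage points.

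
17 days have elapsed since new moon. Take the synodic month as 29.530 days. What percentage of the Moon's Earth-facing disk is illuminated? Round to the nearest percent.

94%

Elongation θ = 360° × 17/29.530 ≈ 207.2°.
With cos θ = (-0.889), the lit fraction is (1 − (-0.889))/2 ≈ 0.945, so 94%.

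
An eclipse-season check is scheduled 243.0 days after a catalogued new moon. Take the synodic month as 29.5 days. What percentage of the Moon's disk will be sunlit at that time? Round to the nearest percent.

243.0 d spans 8 complete synodic months (8 × 29.5 = 236.00 d) plus 7.00 d.
The Moon has covered 7.00/29.5 of its cycle, so θ ≈ 360° × 7.00/29.5 = 85.4°.
cos 85.4° = 0.080, so f = (1 − 0.080)/2 = 0.460, so 46%.

46%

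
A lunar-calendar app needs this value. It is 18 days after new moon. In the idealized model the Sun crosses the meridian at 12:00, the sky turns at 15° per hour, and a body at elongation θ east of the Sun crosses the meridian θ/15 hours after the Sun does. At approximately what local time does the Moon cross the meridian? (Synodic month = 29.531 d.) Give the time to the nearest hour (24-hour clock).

Phase angle: θ = 360°·(18 d)/(29.531 d) = 219.4°.
At 15° of sky rotation per hour, 219.4° corresponds to a 14.63 h lag.
12:00 + 14.63 h ≈ 02:38 → 03:00 to the nearest hour.

03:00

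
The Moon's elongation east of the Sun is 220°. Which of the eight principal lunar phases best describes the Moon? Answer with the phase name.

The waning gibbous sector spans roughly 202°–248°; 220° falls inside it.

waning gibbous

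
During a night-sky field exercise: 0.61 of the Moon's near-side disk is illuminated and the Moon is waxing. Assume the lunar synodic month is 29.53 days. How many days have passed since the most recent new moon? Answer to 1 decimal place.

8.4 days

Invert f = (1 − cos θ)/2 to get cos θ = 1 − 2(0.61) = -0.220, hence θ₀ = arccos -0.220 = 102.7°.
The Moon is waxing (0°–180°), so θ = 102.7° directly.
Age = 29.53 × 102.7°/360° ≈ 8.42 days.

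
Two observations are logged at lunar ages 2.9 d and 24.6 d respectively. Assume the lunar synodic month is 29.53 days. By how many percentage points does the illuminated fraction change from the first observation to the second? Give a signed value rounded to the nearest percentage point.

First observation: θ = 360°·2.9/29.53 = 35.4°, so f = 0.092.
Second observation: θ = 299.9°, f = 0.251.
Δf = 0.251 − 0.092 = +0.159, i.e. +16 pp.

+16 percentage points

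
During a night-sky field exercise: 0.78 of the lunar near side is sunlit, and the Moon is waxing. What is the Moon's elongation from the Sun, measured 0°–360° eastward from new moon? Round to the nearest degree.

Invert f = (1 − cos θ)/2 to get cos θ = 1 − 2(0.78) = -0.560, hence θ₀ = arccos -0.560 = 124.1°.
The Moon is waxing (0°–180°), so θ = 124.1° directly.

124°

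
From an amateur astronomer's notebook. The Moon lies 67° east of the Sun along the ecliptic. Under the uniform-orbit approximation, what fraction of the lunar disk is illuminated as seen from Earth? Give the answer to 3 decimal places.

f = (1 − cos 67°)/2 = (1 − 0.391)/2 ≈ 0.305.

0.305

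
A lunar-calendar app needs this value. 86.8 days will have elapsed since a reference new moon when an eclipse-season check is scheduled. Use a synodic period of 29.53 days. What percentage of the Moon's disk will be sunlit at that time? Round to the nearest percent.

86.8/29.53 = 2.939 lunations, so 2 complete cycles and 27.74 d into the next.
The Moon has covered 27.74/29.53 of its cycle, so θ ≈ 360° × 27.74/29.53 = 338.2°.
Illuminated fraction = (1 − cos 338.2°)/2 = (1 − 0.928)/2 ≈ 0.036, so 4%.

4%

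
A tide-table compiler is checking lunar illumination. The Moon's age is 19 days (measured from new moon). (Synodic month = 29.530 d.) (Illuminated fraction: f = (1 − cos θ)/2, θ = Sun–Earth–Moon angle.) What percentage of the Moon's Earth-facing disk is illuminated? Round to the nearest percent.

81%

The Moon has covered 19/29.530 of its cycle, so θ ≈ 360° × 19/29.530 = 231.6°.
Illuminated fraction = (1 − cos 231.6°)/2 = (1 − (-0.621))/2 ≈ 0.810, so 81%.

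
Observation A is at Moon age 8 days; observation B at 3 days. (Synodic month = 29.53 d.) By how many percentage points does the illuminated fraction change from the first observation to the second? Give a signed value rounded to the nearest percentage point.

-47 pp

First observation: θ = 360°·8/29.53 = 97.5°, so f = 0.566.
Second observation: θ = 36.6°, f = 0.098.
Δf = 0.098 − 0.566 = -0.467, i.e. -47 pp.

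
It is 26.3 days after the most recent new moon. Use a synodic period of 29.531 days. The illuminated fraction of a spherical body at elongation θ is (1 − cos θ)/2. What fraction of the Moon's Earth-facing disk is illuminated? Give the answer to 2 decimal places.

Elongation θ = 360° × 26.3/29.531 ≈ 320.6°.
Illuminated fraction = (1 − cos 320.6°)/2 = (1 − 0.773)/2 ≈ 0.114.

0.11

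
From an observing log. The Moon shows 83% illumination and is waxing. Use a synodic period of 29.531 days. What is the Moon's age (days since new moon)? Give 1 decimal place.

cos θ = 1 − 2f = -0.660, giving a principal value of 131.3°.
The Moon is waxing (0°–180°), so θ = 131.3° directly.
Age = 29.531 × 131.3°/360° ≈ 10.77 days.

10.8 days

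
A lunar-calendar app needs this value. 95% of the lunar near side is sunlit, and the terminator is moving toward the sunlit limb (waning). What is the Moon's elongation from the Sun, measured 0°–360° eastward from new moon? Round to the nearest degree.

From f = (1 − cos θ)/2: cos θ = 1 − 2×0.95 = -0.900; arccos → 154.2°.
Since the Moon is past full (waning), take the reflex angle: θ = 360° − 154.2° = 205.8°.

206°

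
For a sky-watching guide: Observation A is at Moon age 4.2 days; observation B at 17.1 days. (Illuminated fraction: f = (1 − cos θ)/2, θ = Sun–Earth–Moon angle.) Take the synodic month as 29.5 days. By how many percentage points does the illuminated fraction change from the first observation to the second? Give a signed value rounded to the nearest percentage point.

+75 percentage points

First observation: θ = 360°·4.2/29.5 = 51.3°, so f = 0.187.
Second observation: θ = 208.7°, f = 0.939.
Δf = 0.939 − 0.187 = +0.752, i.e. +75 pp.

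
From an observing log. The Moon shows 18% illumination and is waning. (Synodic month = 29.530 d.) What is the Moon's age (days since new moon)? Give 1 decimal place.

cos θ = 1 − 2f = 0.640, giving a principal value of 50.2°.
Waning ⇒ past full, so θ = 360° − 50.2° = 309.8°.
At 360°/29.530 d per day, 309.8° corresponds to 25.41 days.

25.4 days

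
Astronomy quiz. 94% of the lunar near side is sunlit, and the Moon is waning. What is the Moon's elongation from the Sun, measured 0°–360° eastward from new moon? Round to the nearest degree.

cos θ = 1 − 2f = -0.880, giving a principal value of 151.6°.
A waning Moon lies in 180°–360°, so θ = 360° − 151.6° = 208.4°.

208°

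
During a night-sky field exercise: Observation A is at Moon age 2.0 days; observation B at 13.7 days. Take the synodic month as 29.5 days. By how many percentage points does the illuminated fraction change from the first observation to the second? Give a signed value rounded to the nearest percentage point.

θ₁ = 360° × 2.0/29.5 = 24.4°, f₁ = (1 − cos θ₁)/2 = 0.045.
θ₂ = 360° × 13.7/29.5 = 167.2°, f₂ = (1 − cos θ₂)/2 = 0.988.
Change = f₂ − f₁ = +0.943 → +94 percentage points.

+94 pp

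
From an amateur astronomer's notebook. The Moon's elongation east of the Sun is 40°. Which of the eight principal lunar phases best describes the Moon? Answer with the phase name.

waxing crescent

The waxing crescent sector spans roughly 22°–68°; 40° falls inside it.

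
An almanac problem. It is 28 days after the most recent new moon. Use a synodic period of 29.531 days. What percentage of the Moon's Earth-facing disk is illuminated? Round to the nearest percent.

The Moon has covered 28/29.531 of its cycle, so θ ≈ 360° × 28/29.531 = 341.3°.
With cos θ = 0.947, the lit fraction is (1 − 0.947)/2 ≈ 0.026, so 3%.

3%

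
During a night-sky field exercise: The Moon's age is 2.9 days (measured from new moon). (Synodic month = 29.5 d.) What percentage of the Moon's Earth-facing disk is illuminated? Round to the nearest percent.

9%

The Moon has covered 2.9/29.5 of its cycle, so θ ≈ 360° × 2.9/29.5 = 35.4°.
With cos θ = 0.815, the lit fraction is (1 − 0.815)/2 ≈ 0.092, so 9%.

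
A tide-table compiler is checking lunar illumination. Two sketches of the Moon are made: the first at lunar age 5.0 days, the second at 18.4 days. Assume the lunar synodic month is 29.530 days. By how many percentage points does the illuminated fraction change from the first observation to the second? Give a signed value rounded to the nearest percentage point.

First observation: θ = 360°·5.0/29.530 = 61.0°, so f = 0.257.
Second observation: θ = 224.3°, f = 0.858.
Δf = 0.858 − 0.257 = +0.601, i.e. +60 pp.

+60 pp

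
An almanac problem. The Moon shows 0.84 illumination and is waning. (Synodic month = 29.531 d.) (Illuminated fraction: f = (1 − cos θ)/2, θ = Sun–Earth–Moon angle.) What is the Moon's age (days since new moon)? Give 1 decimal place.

18.6 days

cos θ = 1 − 2f = -0.680, giving a principal value of 132.8°.
Waning ⇒ past full, so θ = 360° − 132.8° = 227.2°.
That fraction of the synodic month is 227.2/360 × 29.531 d ≈ 18.63 d.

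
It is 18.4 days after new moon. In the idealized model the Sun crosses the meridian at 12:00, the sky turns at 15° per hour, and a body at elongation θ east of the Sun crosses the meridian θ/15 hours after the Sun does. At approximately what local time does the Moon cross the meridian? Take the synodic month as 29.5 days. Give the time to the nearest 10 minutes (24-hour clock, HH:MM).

Phase angle: θ = 360°·(18.4 d)/(29.5 d) = 224.5°.
At 15° of sky rotation per hour, 224.5° corresponds to a 14.97 h lag.
12:00 + 14.969 h ≈ 02:58 → 03:00 to the nearest ten minutes.

03:00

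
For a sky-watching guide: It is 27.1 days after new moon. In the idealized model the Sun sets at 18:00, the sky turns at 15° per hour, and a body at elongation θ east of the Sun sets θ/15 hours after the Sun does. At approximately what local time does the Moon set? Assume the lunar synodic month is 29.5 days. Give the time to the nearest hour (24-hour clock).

16:00

Elongation θ = 360° × 27.1/29.5 ≈ 330.7°.
At 15° of sky rotation per hour, 330.7° corresponds to a 22.05 h lag.
18:00 + 22.05 h ≈ 16:03 → 16:00 to the nearest hour.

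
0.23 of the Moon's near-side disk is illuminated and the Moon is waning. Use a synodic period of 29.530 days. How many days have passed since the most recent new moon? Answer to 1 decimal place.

cos θ = 1 − 2f = 0.540, giving a principal value of 57.3°.
Since the Moon is past full (waning), take the reflex angle: θ = 360° − 57.3° = 302.7°.
At 360°/29.530 d per day, 302.7° corresponds to 24.83 days.

24.8 days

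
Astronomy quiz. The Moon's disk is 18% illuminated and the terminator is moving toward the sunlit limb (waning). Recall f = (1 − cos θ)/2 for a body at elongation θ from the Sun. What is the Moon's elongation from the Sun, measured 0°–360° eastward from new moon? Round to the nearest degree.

Invert f = (1 − cos θ)/2 to get cos θ = 1 − 2(0.18) = 0.640, hence θ₀ = arccos 0.640 = 50.2°.
Since the Moon is past full (waning), take the reflex angle: θ = 360° − 50.2° = 309.8°.

310°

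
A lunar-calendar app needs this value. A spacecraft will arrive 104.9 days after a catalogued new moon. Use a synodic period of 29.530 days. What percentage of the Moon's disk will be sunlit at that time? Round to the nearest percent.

97%

Reduce mod P: 104.9 − 3×29.530 = 16.31 d into the current lunation.
Phase angle: θ = 360°·(16.31 d)/(29.530 d) = 198.8°.
cos 198.8° = (-0.946), so f = (1 − (-0.946))/2 = 0.973, so 97%.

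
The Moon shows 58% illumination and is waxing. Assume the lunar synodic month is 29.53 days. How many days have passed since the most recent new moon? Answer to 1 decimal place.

8.1 days

Invert f = (1 − cos θ)/2 to get cos θ = 1 − 2(0.58) = -0.160, hence θ₀ = arccos -0.160 = 99.2°.
The Moon is waxing (0°–180°), so θ = 99.2° directly.
At 360°/29.53 d per day, 99.2° corresponds to 8.14 days.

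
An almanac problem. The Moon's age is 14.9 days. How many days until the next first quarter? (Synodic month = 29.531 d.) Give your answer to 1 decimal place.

22.0 days

First quarter is 0.25 of the way through the cycle: age 0.25 × 29.531 = 7.383 d.
Already past this cycle's first quarter; the next is at 7.383 + 29.531 = 36.914 d, so 36.914 − 14.9 = 22.014 days.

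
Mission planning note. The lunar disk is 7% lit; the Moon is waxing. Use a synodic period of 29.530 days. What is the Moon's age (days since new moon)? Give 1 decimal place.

Invert f = (1 − cos θ)/2 to get cos θ = 1 − 2(0.07) = 0.860, hence θ₀ = arccos 0.860 = 30.7°.
The Moon is waxing (0°–180°), so θ = 30.7° directly.
That fraction of the synodic month is 30.7/360 × 29.530 d ≈ 2.52 d.

2.5 days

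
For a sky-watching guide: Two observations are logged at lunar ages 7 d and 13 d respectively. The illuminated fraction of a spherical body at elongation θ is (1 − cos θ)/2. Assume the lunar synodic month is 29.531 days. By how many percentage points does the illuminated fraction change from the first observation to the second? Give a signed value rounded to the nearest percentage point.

+51 percentage points

θ₁ = 360° × 7/29.531 = 85.3°, f₁ = (1 − cos θ₁)/2 = 0.459.
θ₂ = 360° × 13/29.531 = 158.5°, f₂ = (1 − cos θ₂)/2 = 0.965.
Change = f₂ − f₁ = +0.506 → +51 percentage points.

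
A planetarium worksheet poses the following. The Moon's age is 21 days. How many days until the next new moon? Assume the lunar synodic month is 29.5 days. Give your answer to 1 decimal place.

One full lunation from the last new moon is 29.5 d; remaining = 29.5 − 21 = 8.500 d.

8.5 days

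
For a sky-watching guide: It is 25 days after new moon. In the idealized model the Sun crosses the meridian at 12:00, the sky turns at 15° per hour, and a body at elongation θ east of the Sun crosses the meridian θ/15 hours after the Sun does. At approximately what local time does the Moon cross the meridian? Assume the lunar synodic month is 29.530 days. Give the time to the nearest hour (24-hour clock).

Elongation θ = 360° × 25/29.530 ≈ 304.8°.
The Moon trails the Sun by θ/15 = 304.8/15 ≈ 20.32 hours.
12:00 + 20.32 h ≈ 08:19 → 08:00 to the nearest hour.

08:00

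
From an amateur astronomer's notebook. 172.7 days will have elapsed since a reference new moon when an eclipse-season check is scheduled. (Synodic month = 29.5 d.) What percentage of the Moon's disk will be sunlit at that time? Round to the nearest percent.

20%

Reduce mod P: 172.7 − 5×29.5 = 25.20 d into the current lunation.
The Moon has covered 25.20/29.5 of its cycle, so θ ≈ 360° × 25.20/29.5 = 307.5°.
With cos θ = 0.609, the lit fraction is (1 − 0.609)/2 ≈ 0.195, so 20%.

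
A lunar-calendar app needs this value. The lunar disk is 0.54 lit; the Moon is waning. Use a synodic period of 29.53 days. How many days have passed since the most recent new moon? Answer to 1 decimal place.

From f = (1 − cos θ)/2: cos θ = 1 − 2×0.54 = -0.080; arccos → 94.6°.
A waning Moon lies in 180°–360°, so θ = 360° − 94.6° = 265.4°.
At 360°/29.53 d per day, 265.4° corresponds to 21.77 days.

21.8 days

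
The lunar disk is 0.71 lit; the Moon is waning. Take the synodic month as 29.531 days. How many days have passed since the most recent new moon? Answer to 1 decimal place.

20.1 days

Invert f = (1 − cos θ)/2 to get cos θ = 1 − 2(0.71) = -0.420, hence θ₀ = arccos -0.420 = 114.8°.
Waning ⇒ past full, so θ = 360° − 114.8° = 245.2°.
That fraction of the synodic month is 245.2/360 × 29.531 d ≈ 20.11 d.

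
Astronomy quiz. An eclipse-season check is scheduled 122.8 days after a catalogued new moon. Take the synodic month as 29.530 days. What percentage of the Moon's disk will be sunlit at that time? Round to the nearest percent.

122.8/29.530 = 4.158 lunations, so 4 complete cycles and 4.68 d into the next.
The Moon has covered 4.68/29.530 of its cycle, so θ ≈ 360° × 4.68/29.530 = 57.1°.
With cos θ = 0.544, the lit fraction is (1 − 0.544)/2 ≈ 0.228, so 23%.

23%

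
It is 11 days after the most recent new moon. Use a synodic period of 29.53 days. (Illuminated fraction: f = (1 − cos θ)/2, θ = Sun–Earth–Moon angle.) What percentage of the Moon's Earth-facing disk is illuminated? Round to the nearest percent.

The Moon has covered 11/29.53 of its cycle, so θ ≈ 360° × 11/29.53 = 134.1°.
cos 134.1° = (-0.696), so f = (1 − (-0.696))/2 = 0.848, so 85%.

85%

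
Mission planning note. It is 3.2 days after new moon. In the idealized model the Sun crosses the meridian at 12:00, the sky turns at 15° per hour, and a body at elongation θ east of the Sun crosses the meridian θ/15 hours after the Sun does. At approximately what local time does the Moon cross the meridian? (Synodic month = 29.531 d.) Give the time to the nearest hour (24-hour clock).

Elongation θ = 360° × 3.2/29.531 ≈ 39.0°.
The Moon trails the Sun by θ/15 = 39.0/15 ≈ 2.60 hours.
12:00 + 2.60 h ≈ 14:36 → 15:00 to the nearest hour.

15:00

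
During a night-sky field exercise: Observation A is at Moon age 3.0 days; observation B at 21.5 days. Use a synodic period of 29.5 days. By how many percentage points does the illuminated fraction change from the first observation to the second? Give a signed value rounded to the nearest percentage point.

First observation: θ = 360°·3.0/29.5 = 36.6°, so f = 0.099.
Second observation: θ = 262.4°, f = 0.566.
Δf = 0.566 − 0.099 = +0.468, i.e. +47 pp.

+47 pp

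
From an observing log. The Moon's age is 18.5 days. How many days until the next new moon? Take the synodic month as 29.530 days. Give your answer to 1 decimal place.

11.0 days

The next new moon completes the synodic month: 29.530 − 18.5 = 11.030 days.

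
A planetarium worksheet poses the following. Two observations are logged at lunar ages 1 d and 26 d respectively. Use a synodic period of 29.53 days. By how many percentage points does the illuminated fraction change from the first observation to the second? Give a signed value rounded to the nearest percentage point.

+12 pp

First observation: θ = 360°·1/29.53 = 12.2°, so f = 0.011.
Second observation: θ = 317.0°, f = 0.135.
Δf = 0.135 − 0.011 = +0.123, i.e. +12 pp.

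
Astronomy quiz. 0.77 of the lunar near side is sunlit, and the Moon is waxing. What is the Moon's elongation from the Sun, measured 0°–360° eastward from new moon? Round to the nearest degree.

From f = (1 − cos θ)/2: cos θ = 1 − 2×0.77 = -0.540; arccos → 122.7°.
The Moon is waxing (0°–180°), so θ = 122.7° directly.

123°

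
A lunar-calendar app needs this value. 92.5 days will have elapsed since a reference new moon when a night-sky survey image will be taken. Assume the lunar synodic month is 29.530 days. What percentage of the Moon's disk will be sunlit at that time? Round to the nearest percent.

16%

Reduce mod P: 92.5 − 3×29.530 = 3.91 d into the current lunation.
The Moon has covered 3.91/29.530 of its cycle, so θ ≈ 360° × 3.91/29.530 = 47.7°.
cos 47.7° = 0.673, so f = (1 − 0.673)/2 = 0.163, so 16%.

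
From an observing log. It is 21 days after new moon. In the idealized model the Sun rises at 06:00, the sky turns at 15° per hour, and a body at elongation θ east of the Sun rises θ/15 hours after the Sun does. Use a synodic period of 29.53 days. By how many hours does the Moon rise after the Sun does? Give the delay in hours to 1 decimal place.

17.1 h

Elongation θ = 360° × 21/29.53 ≈ 256.0°.
At 15° of sky rotation per hour, 256.0° corresponds to a 17.07 h lag.
So the Moon rises 17.07 h after the Sun.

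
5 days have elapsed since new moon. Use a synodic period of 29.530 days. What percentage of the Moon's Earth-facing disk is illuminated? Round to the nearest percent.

Phase angle: θ = 360°·(5 d)/(29.530 d) = 61.0°.
With cos θ = 0.485, the lit fraction is (1 − 0.485)/2 ≈ 0.257, so 26%.

26%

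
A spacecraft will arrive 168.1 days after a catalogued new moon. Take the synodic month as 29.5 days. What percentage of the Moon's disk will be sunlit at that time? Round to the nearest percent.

168.1 d spans 5 complete synodic months (5 × 29.5 = 147.50 d) plus 20.60 d.
Elongation θ = 360° × 20.60/29.5 ≈ 251.4°.
With cos θ = (-0.319), the lit fraction is (1 − (-0.319))/2 ≈ 0.660, so 66%.

66%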